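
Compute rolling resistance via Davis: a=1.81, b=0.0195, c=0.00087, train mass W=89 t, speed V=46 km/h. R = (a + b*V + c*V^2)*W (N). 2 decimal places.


b*V = 0.0195 * 46 = 0.897
c*V^2 = 0.00087 * 2116 = 1.84092
R_per_t = 1.81 + 0.897 + 1.84092 = 4.54792 N/t
R_total = 4.54792 * 89 = 404.76 N

404.76


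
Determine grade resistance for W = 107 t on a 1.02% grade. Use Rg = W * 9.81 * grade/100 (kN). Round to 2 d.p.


Rg = W * 9.81 * grade / 100
Rg = 107 * 9.81 * 1.02 / 100
Rg = 1049.67 * 0.0102
Rg = 10.71 kN

10.71


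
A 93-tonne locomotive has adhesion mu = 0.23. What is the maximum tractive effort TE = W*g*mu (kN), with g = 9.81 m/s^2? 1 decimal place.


TE_max = W * g * mu
TE_max = 93 * 9.81 * 0.23
TE_max = 912.33 * 0.23
TE_max = 209.8 kN

209.8


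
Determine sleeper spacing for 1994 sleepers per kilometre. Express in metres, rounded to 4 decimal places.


Spacing = 1000 m / number of sleepers
Spacing = 1000 / 1994
Spacing = 0.5015 m

0.5015


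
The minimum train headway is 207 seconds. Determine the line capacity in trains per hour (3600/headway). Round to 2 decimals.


Capacity = 3600 / headway
Capacity = 3600 / 207
Capacity = 17.39 trains/hour

17.39


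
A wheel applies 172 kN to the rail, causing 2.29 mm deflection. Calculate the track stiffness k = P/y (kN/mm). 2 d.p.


Track stiffness k = P / y
k = 172 / 2.29
k = 75.11 kN/mm

75.11


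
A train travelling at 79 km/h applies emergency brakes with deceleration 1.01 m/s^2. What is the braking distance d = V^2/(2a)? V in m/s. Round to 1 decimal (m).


Convert speed: V = 79 / 3.6 = 21.9444 m/s
V^2 = 481.5586
d = 481.5586 / (2 * 1.01)
d = 481.5586 / 2.02
d = 238.4 m

238.4


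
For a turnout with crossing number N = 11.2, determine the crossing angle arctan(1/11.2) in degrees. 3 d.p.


1/N = 1/11.2 = 0.089286
angle = arctan(0.089286) = 0.08905 rad
angle = 0.08905 * 180/pi = 5.102 degrees

5.102


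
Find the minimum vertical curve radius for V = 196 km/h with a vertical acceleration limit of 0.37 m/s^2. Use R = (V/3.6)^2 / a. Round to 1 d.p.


Convert speed: V = 196 / 3.6 = 54.4444 m/s
V^2 = 2964.1975 m^2/s^2
R_v = 2964.1975 / 0.37
R_v = 8011.3 m

8011.3


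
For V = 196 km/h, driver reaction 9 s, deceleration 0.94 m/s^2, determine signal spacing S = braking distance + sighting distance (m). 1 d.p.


V = 196 / 3.6 = 54.4444 m/s
Braking distance = 54.4444^2 / (2*0.94) = 1576.7008 m
Sighting distance = 54.4444 * 9 = 490.0 m
S = 1576.7008 + 490.0 = 2066.7 m

2066.7


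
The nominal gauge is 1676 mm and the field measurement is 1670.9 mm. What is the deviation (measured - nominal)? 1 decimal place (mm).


Deviation = measured - nominal
Deviation = 1670.9 - 1676
Deviation = -5.1 mm

-5.1


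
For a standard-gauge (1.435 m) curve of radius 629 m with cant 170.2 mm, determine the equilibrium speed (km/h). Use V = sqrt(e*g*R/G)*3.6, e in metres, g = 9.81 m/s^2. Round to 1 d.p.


Convert cant: e = 170.2 mm = 0.1702 m
V_ms = sqrt(0.1702 * 9.81 * 629 / 1.435)
V_ms = sqrt(731.858814) = 27.0529 m/s
V = 27.0529 * 3.6 = 97.4 km/h

97.4


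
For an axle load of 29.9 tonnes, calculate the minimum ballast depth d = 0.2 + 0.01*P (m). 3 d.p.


d = 0.2 + 0.01 * 29.9
d = 0.2 + 0.299
d = 0.499 m

0.499


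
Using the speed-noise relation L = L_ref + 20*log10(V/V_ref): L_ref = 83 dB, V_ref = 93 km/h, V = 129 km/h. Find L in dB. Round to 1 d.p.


V/V_ref = 129 / 93 = 1.387097
log10(1.387097) = 0.142107
20 * 0.142107 = 2.8421
L = 83 + 2.8421 = 85.8 dB

85.8


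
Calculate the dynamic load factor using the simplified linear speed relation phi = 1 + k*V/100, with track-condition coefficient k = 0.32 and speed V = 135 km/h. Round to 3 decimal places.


phi = 1 + k * V / 100
phi = 1 + 0.32 * 135 / 100
phi = 1 + 0.432
phi = 1.432

1.432


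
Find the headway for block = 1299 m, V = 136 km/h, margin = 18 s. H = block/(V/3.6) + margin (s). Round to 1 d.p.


V = 136 / 3.6 = 37.7778 m/s
Block traversal time = 1299 / 37.7778 = 34.3853 s
Headway = 34.3853 + 18
Headway = 52.4 s

52.4


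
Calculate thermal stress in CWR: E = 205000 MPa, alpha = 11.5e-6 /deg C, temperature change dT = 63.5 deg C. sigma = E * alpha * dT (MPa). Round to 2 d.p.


sigma = E * alpha * dT
sigma = 205000 * 11.5e-6 * 63.5
sigma = 2.3575 * 63.5
sigma = 149.70 MPa

149.70


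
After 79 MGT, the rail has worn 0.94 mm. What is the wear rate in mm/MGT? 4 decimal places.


Wear rate = total wear / cumulative tonnage
Rate = 0.94 / 79
Rate = 0.0119 mm/MGT

0.0119


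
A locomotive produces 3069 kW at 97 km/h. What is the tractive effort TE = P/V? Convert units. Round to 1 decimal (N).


Convert: P = 3069 kW = 3069000 W
V = 97 / 3.6 = 26.9444 m/s
TE = 3069000 / 26.9444
TE = 113901.0 N

113901.0


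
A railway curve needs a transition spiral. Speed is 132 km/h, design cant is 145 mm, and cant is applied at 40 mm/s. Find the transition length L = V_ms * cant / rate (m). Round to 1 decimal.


Convert speed: V = 132 / 3.6 = 36.6667 m/s
L = 36.6667 * 145 / 40
L = 5316.6667 / 40
L = 132.9 m

132.9


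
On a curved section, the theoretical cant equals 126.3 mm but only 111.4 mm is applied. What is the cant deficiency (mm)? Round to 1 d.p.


Cant deficiency = equilibrium cant - actual cant
CD = 126.3 - 111.4
CD = 14.9 mm

14.9


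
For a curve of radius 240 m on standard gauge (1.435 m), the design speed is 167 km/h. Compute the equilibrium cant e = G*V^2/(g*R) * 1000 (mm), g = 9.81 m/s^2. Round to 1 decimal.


Convert speed: V = 167 / 3.6 = 46.3889 m/s
Apply formula: e = 1.435 * 46.3889^2 / (9.81 * 240)
e = 1.435 * 2151.929 / 2354.4
e = 1.311595 m = 1311.6 mm

1311.6


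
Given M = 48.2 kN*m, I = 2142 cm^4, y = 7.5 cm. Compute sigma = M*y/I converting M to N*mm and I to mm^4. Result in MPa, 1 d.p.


Convert units:
M = 48.2 kN*m = 48200000 N*mm
y = 7.5 cm = 75 mm
I = 2142 cm^4 = 21420000 mm^4
sigma = 48200000 * 75 / 21420000
sigma = 168.8 MPa

168.8


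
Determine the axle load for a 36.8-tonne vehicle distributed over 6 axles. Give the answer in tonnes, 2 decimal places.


Load per axle = total weight / number of axles
Load = 36.8 / 6
Load = 6.13 tonnes

6.13


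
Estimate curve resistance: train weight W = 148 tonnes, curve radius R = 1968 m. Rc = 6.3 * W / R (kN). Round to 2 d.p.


Rc = 6.3 * W / R
Rc = 6.3 * 148 / 1968
Rc = 932.4 / 1968
Rc = 0.47 kN

0.47


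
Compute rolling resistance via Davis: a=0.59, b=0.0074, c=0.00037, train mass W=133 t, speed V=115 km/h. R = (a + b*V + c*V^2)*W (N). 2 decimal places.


b*V = 0.0074 * 115 = 0.851
c*V^2 = 0.00037 * 13225 = 4.89325
R_per_t = 0.59 + 0.851 + 4.89325 = 6.33425 N/t
R_total = 6.33425 * 133 = 842.46 N

842.46


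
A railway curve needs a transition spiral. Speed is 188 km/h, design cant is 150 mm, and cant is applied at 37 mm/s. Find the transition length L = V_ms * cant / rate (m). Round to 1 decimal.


Convert speed: V = 188 / 3.6 = 52.2222 m/s
L = 52.2222 * 150 / 37
L = 7833.3333 / 37
L = 211.7 m

211.7


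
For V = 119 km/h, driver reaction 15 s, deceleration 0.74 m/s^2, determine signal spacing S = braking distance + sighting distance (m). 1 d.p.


V = 119 / 3.6 = 33.0556 m/s
Braking distance = 33.0556^2 / (2*0.74) = 738.2904 m
Sighting distance = 33.0556 * 15 = 495.8333 m
S = 738.2904 + 495.8333 = 1234.1 m

1234.1


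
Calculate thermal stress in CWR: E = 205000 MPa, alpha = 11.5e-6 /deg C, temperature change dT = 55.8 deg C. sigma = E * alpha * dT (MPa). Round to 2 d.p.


sigma = E * alpha * dT
sigma = 205000 * 11.5e-6 * 55.8
sigma = 2.3575 * 55.8
sigma = 131.55 MPa

131.55


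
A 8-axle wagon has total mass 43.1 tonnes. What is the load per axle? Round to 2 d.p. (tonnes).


Load per axle = total weight / number of axles
Load = 43.1 / 8
Load = 5.39 tonnes

5.39


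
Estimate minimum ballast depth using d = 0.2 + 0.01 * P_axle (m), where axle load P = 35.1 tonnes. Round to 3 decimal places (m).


d = 0.2 + 0.01 * 35.1
d = 0.2 + 0.351
d = 0.551 m

0.551


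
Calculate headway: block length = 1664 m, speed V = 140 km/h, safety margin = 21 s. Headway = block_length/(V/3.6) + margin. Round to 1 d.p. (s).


V = 140 / 3.6 = 38.8889 m/s
Block traversal time = 1664 / 38.8889 = 42.7886 s
Headway = 42.7886 + 21
Headway = 63.8 s

63.8


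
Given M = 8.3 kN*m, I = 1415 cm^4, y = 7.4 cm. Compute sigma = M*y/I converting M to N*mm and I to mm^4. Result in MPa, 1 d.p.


Convert units:
M = 8.3 kN*m = 8300000 N*mm
y = 7.4 cm = 74 mm
I = 1415 cm^4 = 14150000 mm^4
sigma = 8300000 * 74 / 14150000
sigma = 43.4 MPa

43.4


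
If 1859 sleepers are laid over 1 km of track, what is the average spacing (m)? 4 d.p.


Spacing = 1000 m / number of sleepers
Spacing = 1000 / 1859
Spacing = 0.5379 m

0.5379


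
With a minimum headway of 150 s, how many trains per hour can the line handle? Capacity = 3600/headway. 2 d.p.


Capacity = 3600 / headway
Capacity = 3600 / 150
Capacity = 24.00 trains/hour

24.00


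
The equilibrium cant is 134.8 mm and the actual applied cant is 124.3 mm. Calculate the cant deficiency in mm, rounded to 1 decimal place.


Cant deficiency = equilibrium cant - actual cant
CD = 134.8 - 124.3
CD = 10.5 mm

10.5


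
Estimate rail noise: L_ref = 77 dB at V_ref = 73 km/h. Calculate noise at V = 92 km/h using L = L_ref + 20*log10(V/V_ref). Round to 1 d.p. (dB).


V/V_ref = 92 / 73 = 1.260274
log10(1.260274) = 0.100465
20 * 0.100465 = 2.0093
L = 77 + 2.0093 = 79.0 dB

79.0


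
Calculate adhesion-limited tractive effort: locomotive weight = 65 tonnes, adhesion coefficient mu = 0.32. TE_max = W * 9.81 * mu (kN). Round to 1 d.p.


TE_max = W * g * mu
TE_max = 65 * 9.81 * 0.32
TE_max = 637.65 * 0.32
TE_max = 204.0 kN

204.0


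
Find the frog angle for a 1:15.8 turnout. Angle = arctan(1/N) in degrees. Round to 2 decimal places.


1/N = 1/15.8 = 0.063291
angle = arctan(0.063291) = 0.063207 rad
angle = 0.063207 * 180/pi = 3.62 degrees

3.62


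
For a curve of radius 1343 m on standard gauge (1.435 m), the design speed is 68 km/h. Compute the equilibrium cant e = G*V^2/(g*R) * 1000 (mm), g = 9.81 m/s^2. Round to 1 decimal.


Convert speed: V = 68 / 3.6 = 18.8889 m/s
Apply formula: e = 1.435 * 18.8889^2 / (9.81 * 1343)
e = 1.435 * 356.7901 / 13174.83
e = 0.038862 m = 38.9 mm

38.9


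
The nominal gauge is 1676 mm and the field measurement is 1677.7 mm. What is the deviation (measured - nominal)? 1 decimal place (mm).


Deviation = measured - nominal
Deviation = 1677.7 - 1676
Deviation = 1.7 mm

1.7


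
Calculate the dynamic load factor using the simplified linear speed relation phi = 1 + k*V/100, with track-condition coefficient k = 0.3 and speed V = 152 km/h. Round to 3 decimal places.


phi = 1 + k * V / 100
phi = 1 + 0.3 * 152 / 100
phi = 1 + 0.456
phi = 1.456

1.456


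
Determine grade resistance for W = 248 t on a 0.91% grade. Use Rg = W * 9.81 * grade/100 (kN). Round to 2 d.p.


Rg = W * 9.81 * grade / 100
Rg = 248 * 9.81 * 0.91 / 100
Rg = 2432.88 * 0.0091
Rg = 22.14 kN

22.14


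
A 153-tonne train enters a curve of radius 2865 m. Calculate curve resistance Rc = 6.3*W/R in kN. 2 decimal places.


Rc = 6.3 * W / R
Rc = 6.3 * 153 / 2865
Rc = 963.9 / 2865
Rc = 0.34 kN

0.34


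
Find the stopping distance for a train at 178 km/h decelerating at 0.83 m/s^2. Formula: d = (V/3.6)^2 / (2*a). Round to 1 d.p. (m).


Convert speed: V = 178 / 3.6 = 49.4444 m/s
V^2 = 2444.7531
d = 2444.7531 / (2 * 0.83)
d = 2444.7531 / 1.66
d = 1472.7 m

1472.7


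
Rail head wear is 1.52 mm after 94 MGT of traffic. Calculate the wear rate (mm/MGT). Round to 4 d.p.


Wear rate = total wear / cumulative tonnage
Rate = 1.52 / 94
Rate = 0.0162 mm/MGT

0.0162


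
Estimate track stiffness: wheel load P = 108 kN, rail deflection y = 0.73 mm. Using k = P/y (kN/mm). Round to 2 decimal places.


Track stiffness k = P / y
k = 108 / 0.73
k = 147.95 kN/mm

147.95


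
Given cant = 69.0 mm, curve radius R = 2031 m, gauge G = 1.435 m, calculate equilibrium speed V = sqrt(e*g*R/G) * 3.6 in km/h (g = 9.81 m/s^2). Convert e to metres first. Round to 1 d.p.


Convert cant: e = 69.0 mm = 0.0690 m
V_ms = sqrt(0.0690 * 9.81 * 2031 / 1.435)
V_ms = sqrt(958.023408) = 30.952 m/s
V = 30.952 * 3.6 = 111.4 km/h

111.4


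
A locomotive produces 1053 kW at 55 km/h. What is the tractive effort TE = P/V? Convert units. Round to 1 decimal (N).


Convert: P = 1053 kW = 1053000 W
V = 55 / 3.6 = 15.2778 m/s
TE = 1053000 / 15.2778
TE = 68923.6 N

68923.6


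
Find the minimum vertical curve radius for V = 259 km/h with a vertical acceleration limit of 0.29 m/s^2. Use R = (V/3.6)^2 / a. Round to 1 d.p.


Convert speed: V = 259 / 3.6 = 71.9444 m/s
V^2 = 5176.0031 m^2/s^2
R_v = 5176.0031 / 0.29
R_v = 17848.3 m

17848.3


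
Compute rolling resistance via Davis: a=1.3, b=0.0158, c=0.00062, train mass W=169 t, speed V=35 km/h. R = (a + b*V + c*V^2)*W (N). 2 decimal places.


b*V = 0.0158 * 35 = 0.553
c*V^2 = 0.00062 * 1225 = 0.7595
R_per_t = 1.3 + 0.553 + 0.7595 = 2.6125 N/t
R_total = 2.6125 * 169 = 441.51 N

441.51


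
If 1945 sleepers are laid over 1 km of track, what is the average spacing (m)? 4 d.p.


Spacing = 1000 m / number of sleepers
Spacing = 1000 / 1945
Spacing = 0.5141 m

0.5141


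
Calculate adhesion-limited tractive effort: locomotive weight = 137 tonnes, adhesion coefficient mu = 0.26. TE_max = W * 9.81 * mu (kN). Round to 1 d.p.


TE_max = W * g * mu
TE_max = 137 * 9.81 * 0.26
TE_max = 1343.97 * 0.26
TE_max = 349.4 kN

349.4


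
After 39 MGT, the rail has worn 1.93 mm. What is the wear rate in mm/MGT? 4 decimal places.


Wear rate = total wear / cumulative tonnage
Rate = 1.93 / 39
Rate = 0.0495 mm/MGT

0.0495


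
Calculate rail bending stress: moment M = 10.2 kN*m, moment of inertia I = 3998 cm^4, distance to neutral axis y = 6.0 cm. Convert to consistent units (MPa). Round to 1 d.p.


Convert units:
M = 10.2 kN*m = 10200000 N*mm
y = 6.0 cm = 60 mm
I = 3998 cm^4 = 39980000 mm^4
sigma = 10200000 * 60 / 39980000
sigma = 15.3 MPa

15.3


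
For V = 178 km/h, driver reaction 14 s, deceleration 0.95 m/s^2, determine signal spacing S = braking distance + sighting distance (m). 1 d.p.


V = 178 / 3.6 = 49.4444 m/s
Braking distance = 49.4444^2 / (2*0.95) = 1286.7122 m
Sighting distance = 49.4444 * 14 = 692.2222 m
S = 1286.7122 + 692.2222 = 1978.9 m

1978.9


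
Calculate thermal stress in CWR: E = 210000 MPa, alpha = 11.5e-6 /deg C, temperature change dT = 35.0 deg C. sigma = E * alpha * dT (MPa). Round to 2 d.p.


sigma = E * alpha * dT
sigma = 210000 * 11.5e-6 * 35.0
sigma = 2.415 * 35.0
sigma = 84.53 MPa

84.53


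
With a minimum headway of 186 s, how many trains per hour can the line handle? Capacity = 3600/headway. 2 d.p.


Capacity = 3600 / headway
Capacity = 3600 / 186
Capacity = 19.35 trains/hour

19.35


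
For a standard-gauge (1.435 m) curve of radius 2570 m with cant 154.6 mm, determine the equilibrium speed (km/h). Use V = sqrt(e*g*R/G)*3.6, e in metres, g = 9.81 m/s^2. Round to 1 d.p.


Convert cant: e = 154.6 mm = 0.1546 m
V_ms = sqrt(0.1546 * 9.81 * 2570 / 1.435)
V_ms = sqrt(2716.187331) = 52.1171 m/s
V = 52.1171 * 3.6 = 187.6 km/h

187.6


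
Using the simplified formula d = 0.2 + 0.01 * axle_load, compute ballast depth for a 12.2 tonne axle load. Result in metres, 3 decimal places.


d = 0.2 + 0.01 * 12.2
d = 0.2 + 0.122
d = 0.322 m

0.322


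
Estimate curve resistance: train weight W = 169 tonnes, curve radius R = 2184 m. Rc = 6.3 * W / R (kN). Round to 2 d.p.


Rc = 6.3 * W / R
Rc = 6.3 * 169 / 2184
Rc = 1064.7 / 2184
Rc = 0.49 kN

0.49


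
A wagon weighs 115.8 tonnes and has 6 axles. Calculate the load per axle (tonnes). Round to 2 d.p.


Load per axle = total weight / number of axles
Load = 115.8 / 6
Load = 19.30 tonnes

19.30


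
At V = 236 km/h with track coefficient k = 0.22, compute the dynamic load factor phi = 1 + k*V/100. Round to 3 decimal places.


phi = 1 + k * V / 100
phi = 1 + 0.22 * 236 / 100
phi = 1 + 0.5192
phi = 1.519

1.519


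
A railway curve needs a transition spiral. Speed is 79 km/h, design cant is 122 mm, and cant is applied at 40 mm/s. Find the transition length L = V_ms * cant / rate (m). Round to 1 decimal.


Convert speed: V = 79 / 3.6 = 21.9444 m/s
L = 21.9444 * 122 / 40
L = 2677.2222 / 40
L = 66.9 m

66.9


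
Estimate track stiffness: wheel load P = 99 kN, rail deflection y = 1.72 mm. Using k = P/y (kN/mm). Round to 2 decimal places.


Track stiffness k = P / y
k = 99 / 1.72
k = 57.56 kN/mm

57.56


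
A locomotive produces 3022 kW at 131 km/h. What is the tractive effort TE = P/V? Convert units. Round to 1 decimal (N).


Convert: P = 3022 kW = 3022000 W
V = 131 / 3.6 = 36.3889 m/s
TE = 3022000 / 36.3889
TE = 83047.3 N

83047.3


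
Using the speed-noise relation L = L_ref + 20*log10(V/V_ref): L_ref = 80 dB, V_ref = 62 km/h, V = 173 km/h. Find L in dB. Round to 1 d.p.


V/V_ref = 173 / 62 = 2.790323
log10(2.790323) = 0.445654
20 * 0.445654 = 8.9131
L = 80 + 8.9131 = 88.9 dB

88.9


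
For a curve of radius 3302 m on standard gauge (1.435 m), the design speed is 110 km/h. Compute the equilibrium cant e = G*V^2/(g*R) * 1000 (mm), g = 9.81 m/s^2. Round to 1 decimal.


Convert speed: V = 110 / 3.6 = 30.5556 m/s
Apply formula: e = 1.435 * 30.5556^2 / (9.81 * 3302)
e = 1.435 * 933.642 / 32392.62
e = 0.041361 m = 41.4 mm

41.4


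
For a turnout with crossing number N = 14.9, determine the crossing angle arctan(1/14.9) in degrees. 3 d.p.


1/N = 1/14.9 = 0.067114
angle = arctan(0.067114) = 0.067014 rad
angle = 0.067014 * 180/pi = 3.840 degrees

3.840


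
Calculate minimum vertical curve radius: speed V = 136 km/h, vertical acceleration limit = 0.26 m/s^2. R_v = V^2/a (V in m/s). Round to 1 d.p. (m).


Convert speed: V = 136 / 3.6 = 37.7778 m/s
V^2 = 1427.1605 m^2/s^2
R_v = 1427.1605 / 0.26
R_v = 5489.1 m

5489.1


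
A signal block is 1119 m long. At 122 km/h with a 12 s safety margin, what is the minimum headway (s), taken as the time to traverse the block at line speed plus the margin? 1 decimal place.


V = 122 / 3.6 = 33.8889 m/s
Block traversal time = 1119 / 33.8889 = 33.0197 s
Headway = 33.0197 + 12
Headway = 45.0 s

45.0


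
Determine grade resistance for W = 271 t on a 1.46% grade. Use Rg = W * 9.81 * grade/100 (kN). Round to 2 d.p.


Rg = W * 9.81 * grade / 100
Rg = 271 * 9.81 * 1.46 / 100
Rg = 2658.51 * 0.0146
Rg = 38.81 kN

38.81


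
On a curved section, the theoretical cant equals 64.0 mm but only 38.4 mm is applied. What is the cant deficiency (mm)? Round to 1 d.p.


Cant deficiency = equilibrium cant - actual cant
CD = 64.0 - 38.4
CD = 25.6 mm

25.6


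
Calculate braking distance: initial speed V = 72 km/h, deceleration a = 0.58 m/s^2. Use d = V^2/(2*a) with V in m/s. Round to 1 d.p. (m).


Convert speed: V = 72 / 3.6 = 20.0 m/s
V^2 = 400.0
d = 400.0 / (2 * 0.58)
d = 400.0 / 1.16
d = 344.8 m

344.8


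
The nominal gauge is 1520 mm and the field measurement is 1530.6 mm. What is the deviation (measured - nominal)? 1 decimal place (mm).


Deviation = measured - nominal
Deviation = 1530.6 - 1520
Deviation = 10.6 mm

10.6


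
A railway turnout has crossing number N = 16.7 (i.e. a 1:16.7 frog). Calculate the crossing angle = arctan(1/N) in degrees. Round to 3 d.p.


1/N = 1/16.7 = 0.05988
angle = arctan(0.05988) = 0.059809 rad
angle = 0.059809 * 180/pi = 3.427 degrees

3.427


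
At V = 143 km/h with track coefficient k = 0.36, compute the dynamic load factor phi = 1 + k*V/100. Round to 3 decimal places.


phi = 1 + k * V / 100
phi = 1 + 0.36 * 143 / 100
phi = 1 + 0.5148
phi = 1.515

1.515


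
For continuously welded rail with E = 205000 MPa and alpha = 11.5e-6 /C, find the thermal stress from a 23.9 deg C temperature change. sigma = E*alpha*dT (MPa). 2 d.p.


sigma = E * alpha * dT
sigma = 205000 * 11.5e-6 * 23.9
sigma = 2.3575 * 23.9
sigma = 56.34 MPa

56.34


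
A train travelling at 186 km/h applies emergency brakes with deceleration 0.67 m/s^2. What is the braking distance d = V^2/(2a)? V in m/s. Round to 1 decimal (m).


Convert speed: V = 186 / 3.6 = 51.6667 m/s
V^2 = 2669.4444
d = 2669.4444 / (2 * 0.67)
d = 2669.4444 / 1.34
d = 1992.1 m

1992.1


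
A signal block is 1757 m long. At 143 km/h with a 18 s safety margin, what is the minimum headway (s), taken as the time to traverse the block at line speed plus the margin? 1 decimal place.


V = 143 / 3.6 = 39.7222 m/s
Block traversal time = 1757 / 39.7222 = 44.2322 s
Headway = 44.2322 + 18
Headway = 62.2 s

62.2


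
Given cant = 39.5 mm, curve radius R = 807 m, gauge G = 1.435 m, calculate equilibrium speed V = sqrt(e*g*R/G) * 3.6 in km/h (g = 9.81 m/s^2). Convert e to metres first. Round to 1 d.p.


Convert cant: e = 39.5 mm = 0.0395 m
V_ms = sqrt(0.0395 * 9.81 * 807 / 1.435)
V_ms = sqrt(217.915307) = 14.762 m/s
V = 14.762 * 3.6 = 53.1 km/h

53.1


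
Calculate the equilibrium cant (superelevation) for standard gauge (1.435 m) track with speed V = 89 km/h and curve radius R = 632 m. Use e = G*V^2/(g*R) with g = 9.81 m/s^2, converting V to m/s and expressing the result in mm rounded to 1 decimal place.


Convert speed: V = 89 / 3.6 = 24.7222 m/s
Apply formula: e = 1.435 * 24.7222^2 / (9.81 * 632)
e = 1.435 * 611.1883 / 6199.92
e = 0.141462 m = 141.5 mm

141.5


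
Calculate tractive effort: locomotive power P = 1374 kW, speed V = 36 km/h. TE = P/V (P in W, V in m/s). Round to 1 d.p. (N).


Convert: P = 1374 kW = 1374000 W
V = 36 / 3.6 = 10.0 m/s
TE = 1374000 / 10.0
TE = 137400.0 N

137400.0


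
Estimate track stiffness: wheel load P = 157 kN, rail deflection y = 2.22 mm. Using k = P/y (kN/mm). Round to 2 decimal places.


Track stiffness k = P / y
k = 157 / 2.22
k = 70.72 kN/mm

70.72


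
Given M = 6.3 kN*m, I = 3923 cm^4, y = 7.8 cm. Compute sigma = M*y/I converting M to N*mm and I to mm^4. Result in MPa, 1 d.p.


Convert units:
M = 6.3 kN*m = 6300000 N*mm
y = 7.8 cm = 78 mm
I = 3923 cm^4 = 39230000 mm^4
sigma = 6300000 * 78 / 39230000
sigma = 12.5 MPa

12.5


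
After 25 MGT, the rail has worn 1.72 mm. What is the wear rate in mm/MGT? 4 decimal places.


Wear rate = total wear / cumulative tonnage
Rate = 1.72 / 25
Rate = 0.0688 mm/MGT

0.0688


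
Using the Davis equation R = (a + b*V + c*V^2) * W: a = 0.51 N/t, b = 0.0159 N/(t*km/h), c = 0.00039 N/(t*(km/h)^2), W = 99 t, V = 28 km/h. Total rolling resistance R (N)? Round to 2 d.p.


b*V = 0.0159 * 28 = 0.4452
c*V^2 = 0.00039 * 784 = 0.30576
R_per_t = 0.51 + 0.4452 + 0.30576 = 1.26096 N/t
R_total = 1.26096 * 99 = 124.84 N

124.84


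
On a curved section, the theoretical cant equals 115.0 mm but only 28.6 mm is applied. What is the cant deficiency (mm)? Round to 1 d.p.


Cant deficiency = equilibrium cant - actual cant
CD = 115.0 - 28.6
CD = 86.4 mm

86.4


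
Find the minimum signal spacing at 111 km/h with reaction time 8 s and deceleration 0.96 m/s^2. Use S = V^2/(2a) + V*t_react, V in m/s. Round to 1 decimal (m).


V = 111 / 3.6 = 30.8333 m/s
Braking distance = 30.8333^2 / (2*0.96) = 495.1534 m
Sighting distance = 30.8333 * 8 = 246.6667 m
S = 495.1534 + 246.6667 = 741.8 m

741.8


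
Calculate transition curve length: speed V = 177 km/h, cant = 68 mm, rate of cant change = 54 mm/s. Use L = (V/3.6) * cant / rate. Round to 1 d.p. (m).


Convert speed: V = 177 / 3.6 = 49.1667 m/s
L = 49.1667 * 68 / 54
L = 3343.3333 / 54
L = 61.9 m

61.9


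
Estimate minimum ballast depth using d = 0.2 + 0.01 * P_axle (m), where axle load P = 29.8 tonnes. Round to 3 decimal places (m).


d = 0.2 + 0.01 * 29.8
d = 0.2 + 0.298
d = 0.498 m

0.498


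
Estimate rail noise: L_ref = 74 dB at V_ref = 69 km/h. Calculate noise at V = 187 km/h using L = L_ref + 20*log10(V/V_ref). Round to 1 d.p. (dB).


V/V_ref = 187 / 69 = 2.710145
log10(2.710145) = 0.432993
20 * 0.432993 = 8.6599
L = 74 + 8.6599 = 82.7 dB

82.7


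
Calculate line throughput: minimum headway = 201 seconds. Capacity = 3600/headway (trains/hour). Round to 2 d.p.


Capacity = 3600 / headway
Capacity = 3600 / 201
Capacity = 17.91 trains/hour

17.91


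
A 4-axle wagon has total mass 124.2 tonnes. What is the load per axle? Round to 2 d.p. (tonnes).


Load per axle = total weight / number of axles
Load = 124.2 / 4
Load = 31.05 tonnes

31.05


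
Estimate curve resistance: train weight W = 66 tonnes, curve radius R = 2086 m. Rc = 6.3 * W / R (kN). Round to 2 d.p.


Rc = 6.3 * W / R
Rc = 6.3 * 66 / 2086
Rc = 415.8 / 2086
Rc = 0.20 kN

0.20


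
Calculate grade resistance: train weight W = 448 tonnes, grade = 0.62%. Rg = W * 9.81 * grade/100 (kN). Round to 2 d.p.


Rg = W * 9.81 * grade / 100
Rg = 448 * 9.81 * 0.62 / 100
Rg = 4394.88 * 0.0062
Rg = 27.25 kN

27.25


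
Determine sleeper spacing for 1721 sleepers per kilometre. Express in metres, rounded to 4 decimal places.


Spacing = 1000 m / number of sleepers
Spacing = 1000 / 1721
Spacing = 0.5811 m

0.5811


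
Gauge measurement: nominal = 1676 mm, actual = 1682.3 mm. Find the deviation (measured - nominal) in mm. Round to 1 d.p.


Deviation = measured - nominal
Deviation = 1682.3 - 1676
Deviation = 6.3 mm

6.3


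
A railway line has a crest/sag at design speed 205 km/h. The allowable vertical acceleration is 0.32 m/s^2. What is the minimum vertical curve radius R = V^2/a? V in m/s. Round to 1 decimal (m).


Convert speed: V = 205 / 3.6 = 56.9444 m/s
V^2 = 3242.6698 m^2/s^2
R_v = 3242.6698 / 0.32
R_v = 10133.3 m

10133.3


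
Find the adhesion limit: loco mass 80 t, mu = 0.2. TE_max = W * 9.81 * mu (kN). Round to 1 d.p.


TE_max = W * g * mu
TE_max = 80 * 9.81 * 0.2
TE_max = 784.8 * 0.2
TE_max = 157.0 kN

157.0


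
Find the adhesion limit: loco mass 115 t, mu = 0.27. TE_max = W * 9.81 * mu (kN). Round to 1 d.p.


TE_max = W * g * mu
TE_max = 115 * 9.81 * 0.27
TE_max = 1128.15 * 0.27
TE_max = 304.6 kN

304.6


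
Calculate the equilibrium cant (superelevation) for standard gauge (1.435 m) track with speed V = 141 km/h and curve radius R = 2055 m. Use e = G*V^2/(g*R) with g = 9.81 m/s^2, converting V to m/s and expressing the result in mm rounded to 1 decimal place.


Convert speed: V = 141 / 3.6 = 39.1667 m/s
Apply formula: e = 1.435 * 39.1667^2 / (9.81 * 2055)
e = 1.435 * 1534.0278 / 20159.55
e = 0.109195 m = 109.2 mm

109.2


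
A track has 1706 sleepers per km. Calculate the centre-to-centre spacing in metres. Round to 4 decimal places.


Spacing = 1000 m / number of sleepers
Spacing = 1000 / 1706
Spacing = 0.5862 m

0.5862


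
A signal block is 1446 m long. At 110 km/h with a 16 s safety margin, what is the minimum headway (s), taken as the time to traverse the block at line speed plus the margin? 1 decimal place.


V = 110 / 3.6 = 30.5556 m/s
Block traversal time = 1446 / 30.5556 = 47.3236 s
Headway = 47.3236 + 16
Headway = 63.3 s

63.3


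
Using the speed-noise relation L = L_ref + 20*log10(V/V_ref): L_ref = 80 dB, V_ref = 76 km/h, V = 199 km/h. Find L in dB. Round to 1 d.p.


V/V_ref = 199 / 76 = 2.618421
log10(2.618421) = 0.418039
20 * 0.418039 = 8.3608
L = 80 + 8.3608 = 88.4 dB

88.4


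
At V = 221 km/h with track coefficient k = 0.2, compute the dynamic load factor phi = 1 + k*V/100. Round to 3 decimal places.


phi = 1 + k * V / 100
phi = 1 + 0.2 * 221 / 100
phi = 1 + 0.442
phi = 1.442

1.442


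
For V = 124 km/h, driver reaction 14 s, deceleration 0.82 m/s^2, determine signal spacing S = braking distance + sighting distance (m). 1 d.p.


V = 124 / 3.6 = 34.4444 m/s
Braking distance = 34.4444^2 / (2*0.82) = 723.4267 m
Sighting distance = 34.4444 * 14 = 482.2222 m
S = 723.4267 + 482.2222 = 1205.6 m

1205.6


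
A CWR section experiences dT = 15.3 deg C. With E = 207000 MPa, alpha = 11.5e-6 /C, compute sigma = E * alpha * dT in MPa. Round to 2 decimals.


sigma = E * alpha * dT
sigma = 207000 * 11.5e-6 * 15.3
sigma = 2.3805 * 15.3
sigma = 36.42 MPa

36.42


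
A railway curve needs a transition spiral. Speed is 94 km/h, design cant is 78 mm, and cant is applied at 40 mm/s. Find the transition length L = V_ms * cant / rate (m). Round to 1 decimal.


Convert speed: V = 94 / 3.6 = 26.1111 m/s
L = 26.1111 * 78 / 40
L = 2036.6667 / 40
L = 50.9 m

50.9


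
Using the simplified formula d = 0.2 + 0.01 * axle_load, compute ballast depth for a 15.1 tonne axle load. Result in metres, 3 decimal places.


d = 0.2 + 0.01 * 15.1
d = 0.2 + 0.151
d = 0.351 m

0.351


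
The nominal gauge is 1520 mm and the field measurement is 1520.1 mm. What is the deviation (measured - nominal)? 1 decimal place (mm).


Deviation = measured - nominal
Deviation = 1520.1 - 1520
Deviation = 0.1 mm

0.1


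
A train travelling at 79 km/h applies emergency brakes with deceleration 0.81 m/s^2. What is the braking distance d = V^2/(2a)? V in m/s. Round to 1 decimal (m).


Convert speed: V = 79 / 3.6 = 21.9444 m/s
V^2 = 481.5586
d = 481.5586 / (2 * 0.81)
d = 481.5586 / 1.62
d = 297.3 m

297.3


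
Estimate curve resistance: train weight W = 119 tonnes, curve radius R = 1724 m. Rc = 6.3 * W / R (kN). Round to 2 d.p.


Rc = 6.3 * W / R
Rc = 6.3 * 119 / 1724
Rc = 749.7 / 1724
Rc = 0.43 kN

0.43


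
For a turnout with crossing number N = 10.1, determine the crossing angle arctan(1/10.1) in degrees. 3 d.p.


1/N = 1/10.1 = 0.09901
angle = arctan(0.09901) = 0.098688 rad
angle = 0.098688 * 180/pi = 5.654 degrees

5.654


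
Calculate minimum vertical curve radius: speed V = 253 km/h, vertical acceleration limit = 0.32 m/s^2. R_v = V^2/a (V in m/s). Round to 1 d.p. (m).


Convert speed: V = 253 / 3.6 = 70.2778 m/s
V^2 = 4938.966 m^2/s^2
R_v = 4938.966 / 0.32
R_v = 15434.3 m

15434.3


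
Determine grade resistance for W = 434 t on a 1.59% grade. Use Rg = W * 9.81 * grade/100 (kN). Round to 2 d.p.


Rg = W * 9.81 * grade / 100
Rg = 434 * 9.81 * 1.59 / 100
Rg = 4257.54 * 0.0159
Rg = 67.69 kN

67.69


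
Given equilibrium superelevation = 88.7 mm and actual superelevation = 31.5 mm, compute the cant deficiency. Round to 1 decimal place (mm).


Cant deficiency = equilibrium cant - actual cant
CD = 88.7 - 31.5
CD = 57.2 mm

57.2


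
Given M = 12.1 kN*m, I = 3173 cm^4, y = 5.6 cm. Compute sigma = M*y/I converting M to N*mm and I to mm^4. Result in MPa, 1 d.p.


Convert units:
M = 12.1 kN*m = 12100000 N*mm
y = 5.6 cm = 56 mm
I = 3173 cm^4 = 31730000 mm^4
sigma = 12100000 * 56 / 31730000
sigma = 21.4 MPa

21.4


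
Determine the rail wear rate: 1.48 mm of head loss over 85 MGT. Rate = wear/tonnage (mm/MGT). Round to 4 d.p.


Wear rate = total wear / cumulative tonnage
Rate = 1.48 / 85
Rate = 0.0174 mm/MGT

0.0174


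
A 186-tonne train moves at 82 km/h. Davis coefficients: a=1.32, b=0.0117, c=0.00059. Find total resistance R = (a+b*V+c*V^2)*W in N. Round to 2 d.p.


b*V = 0.0117 * 82 = 0.9594
c*V^2 = 0.00059 * 6724 = 3.96716
R_per_t = 1.32 + 0.9594 + 3.96716 = 6.24656 N/t
R_total = 6.24656 * 186 = 1161.86 N

1161.86


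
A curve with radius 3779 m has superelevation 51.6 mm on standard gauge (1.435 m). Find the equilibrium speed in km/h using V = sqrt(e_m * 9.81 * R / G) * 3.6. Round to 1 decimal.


Convert cant: e = 51.6 mm = 0.0516 m
V_ms = sqrt(0.0516 * 9.81 * 3779 / 1.435)
V_ms = sqrt(1333.041592) = 36.5108 m/s
V = 36.5108 * 3.6 = 131.4 km/h

131.4


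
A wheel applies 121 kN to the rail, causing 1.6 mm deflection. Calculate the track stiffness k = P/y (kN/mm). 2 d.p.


Track stiffness k = P / y
k = 121 / 1.6
k = 75.63 kN/mm

75.63


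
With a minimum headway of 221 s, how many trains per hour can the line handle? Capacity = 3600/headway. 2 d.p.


Capacity = 3600 / headway
Capacity = 3600 / 221
Capacity = 16.29 trains/hour

16.29


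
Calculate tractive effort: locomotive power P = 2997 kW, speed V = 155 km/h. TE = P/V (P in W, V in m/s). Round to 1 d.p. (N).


Convert: P = 2997 kW = 2997000 W
V = 155 / 3.6 = 43.0556 m/s
TE = 2997000 / 43.0556
TE = 69607.7 N

69607.7


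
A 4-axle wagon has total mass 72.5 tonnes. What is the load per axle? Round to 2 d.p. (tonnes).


Load per axle = total weight / number of axles
Load = 72.5 / 4
Load = 18.13 tonnes

18.13


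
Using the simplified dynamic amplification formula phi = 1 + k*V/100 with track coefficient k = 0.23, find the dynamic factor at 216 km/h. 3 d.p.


phi = 1 + k * V / 100
phi = 1 + 0.23 * 216 / 100
phi = 1 + 0.4968
phi = 1.497

1.497


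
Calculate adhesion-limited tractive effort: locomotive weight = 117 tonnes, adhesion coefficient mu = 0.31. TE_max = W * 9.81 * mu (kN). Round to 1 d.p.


TE_max = W * g * mu
TE_max = 117 * 9.81 * 0.31
TE_max = 1147.77 * 0.31
TE_max = 355.8 kN

355.8


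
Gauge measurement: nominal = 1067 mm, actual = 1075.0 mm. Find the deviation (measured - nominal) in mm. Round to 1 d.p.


Deviation = measured - nominal
Deviation = 1075.0 - 1067
Deviation = 8.0 mm

8.0


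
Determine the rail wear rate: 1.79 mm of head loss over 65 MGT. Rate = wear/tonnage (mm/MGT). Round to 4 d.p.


Wear rate = total wear / cumulative tonnage
Rate = 1.79 / 65
Rate = 0.0275 mm/MGT

0.0275


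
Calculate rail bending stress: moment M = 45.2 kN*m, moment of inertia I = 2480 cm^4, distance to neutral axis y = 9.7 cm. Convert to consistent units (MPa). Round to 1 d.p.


Convert units:
M = 45.2 kN*m = 45200000 N*mm
y = 9.7 cm = 97 mm
I = 2480 cm^4 = 24800000 mm^4
sigma = 45200000 * 97 / 24800000
sigma = 176.8 MPa

176.8


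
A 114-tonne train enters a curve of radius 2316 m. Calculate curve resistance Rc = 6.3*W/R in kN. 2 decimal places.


Rc = 6.3 * W / R
Rc = 6.3 * 114 / 2316
Rc = 718.2 / 2316
Rc = 0.31 kN

0.31


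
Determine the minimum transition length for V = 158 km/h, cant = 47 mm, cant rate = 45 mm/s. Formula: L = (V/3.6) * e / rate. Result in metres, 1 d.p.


Convert speed: V = 158 / 3.6 = 43.8889 m/s
L = 43.8889 * 47 / 45
L = 2062.7778 / 45
L = 45.8 m

45.8


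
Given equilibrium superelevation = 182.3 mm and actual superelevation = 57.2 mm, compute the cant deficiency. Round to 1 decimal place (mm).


Cant deficiency = equilibrium cant - actual cant
CD = 182.3 - 57.2
CD = 125.1 mm

125.1


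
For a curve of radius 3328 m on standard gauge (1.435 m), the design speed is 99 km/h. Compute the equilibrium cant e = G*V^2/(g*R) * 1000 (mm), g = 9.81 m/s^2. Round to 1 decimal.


Convert speed: V = 99 / 3.6 = 27.5 m/s
Apply formula: e = 1.435 * 27.5^2 / (9.81 * 3328)
e = 1.435 * 756.25 / 32647.68
e = 0.03324 m = 33.2 mm

33.2


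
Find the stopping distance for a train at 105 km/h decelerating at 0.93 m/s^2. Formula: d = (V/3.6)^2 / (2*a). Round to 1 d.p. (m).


Convert speed: V = 105 / 3.6 = 29.1667 m/s
V^2 = 850.6944
d = 850.6944 / (2 * 0.93)
d = 850.6944 / 1.86
d = 457.4 m

457.4


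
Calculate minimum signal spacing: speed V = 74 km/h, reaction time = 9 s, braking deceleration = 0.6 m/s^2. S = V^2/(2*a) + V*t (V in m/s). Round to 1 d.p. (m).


V = 74 / 3.6 = 20.5556 m/s
Braking distance = 20.5556^2 / (2*0.6) = 352.1091 m
Sighting distance = 20.5556 * 9 = 185.0 m
S = 352.1091 + 185.0 = 537.1 m

537.1


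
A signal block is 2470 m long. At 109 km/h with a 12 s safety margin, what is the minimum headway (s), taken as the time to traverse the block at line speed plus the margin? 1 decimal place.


V = 109 / 3.6 = 30.2778 m/s
Block traversal time = 2470 / 30.2778 = 81.578 s
Headway = 81.578 + 12
Headway = 93.6 s

93.6


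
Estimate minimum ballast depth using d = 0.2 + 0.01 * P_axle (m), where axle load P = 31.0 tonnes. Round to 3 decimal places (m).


d = 0.2 + 0.01 * 31.0
d = 0.2 + 0.31
d = 0.510 m

0.510


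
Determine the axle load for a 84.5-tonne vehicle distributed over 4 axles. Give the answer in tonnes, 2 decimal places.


Load per axle = total weight / number of axles
Load = 84.5 / 4
Load = 21.13 tonnes

21.13


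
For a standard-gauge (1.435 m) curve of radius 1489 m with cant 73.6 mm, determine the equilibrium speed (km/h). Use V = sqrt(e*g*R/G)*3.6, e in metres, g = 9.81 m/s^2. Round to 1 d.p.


Convert cant: e = 73.6 mm = 0.0736 m
V_ms = sqrt(0.0736 * 9.81 * 1489 / 1.435)
V_ms = sqrt(749.18594) = 27.3713 m/s
V = 27.3713 * 3.6 = 98.5 km/h

98.5


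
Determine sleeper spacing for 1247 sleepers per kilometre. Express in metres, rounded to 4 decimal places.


Spacing = 1000 m / number of sleepers
Spacing = 1000 / 1247
Spacing = 0.8019 m

0.8019


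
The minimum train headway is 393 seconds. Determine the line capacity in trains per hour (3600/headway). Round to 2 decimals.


Capacity = 3600 / headway
Capacity = 3600 / 393
Capacity = 9.16 trains/hour

9.16


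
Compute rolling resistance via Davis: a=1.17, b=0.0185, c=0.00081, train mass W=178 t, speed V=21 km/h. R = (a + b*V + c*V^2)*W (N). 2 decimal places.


b*V = 0.0185 * 21 = 0.3885
c*V^2 = 0.00081 * 441 = 0.35721
R_per_t = 1.17 + 0.3885 + 0.35721 = 1.91571 N/t
R_total = 1.91571 * 178 = 341.00 N

341.00


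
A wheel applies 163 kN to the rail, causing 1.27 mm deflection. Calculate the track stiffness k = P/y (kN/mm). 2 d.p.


Track stiffness k = P / y
k = 163 / 1.27
k = 128.35 kN/mm

128.35


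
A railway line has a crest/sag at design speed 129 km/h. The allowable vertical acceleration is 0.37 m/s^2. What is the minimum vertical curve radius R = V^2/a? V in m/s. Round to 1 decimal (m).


Convert speed: V = 129 / 3.6 = 35.8333 m/s
V^2 = 1284.0278 m^2/s^2
R_v = 1284.0278 / 0.37
R_v = 3470.3 m

3470.3


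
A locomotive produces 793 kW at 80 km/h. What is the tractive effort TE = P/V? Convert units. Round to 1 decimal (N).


Convert: P = 793 kW = 793000 W
V = 80 / 3.6 = 22.2222 m/s
TE = 793000 / 22.2222
TE = 35685.0 N

35685.0


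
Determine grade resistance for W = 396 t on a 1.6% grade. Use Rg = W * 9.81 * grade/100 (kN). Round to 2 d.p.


Rg = W * 9.81 * grade / 100
Rg = 396 * 9.81 * 1.6 / 100
Rg = 3884.76 * 0.016
Rg = 62.16 kN

62.16


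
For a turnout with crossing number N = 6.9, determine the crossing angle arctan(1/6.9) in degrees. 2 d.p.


1/N = 1/6.9 = 0.144928
angle = arctan(0.144928) = 0.143925 rad
angle = 0.143925 * 180/pi = 8.25 degrees

8.25


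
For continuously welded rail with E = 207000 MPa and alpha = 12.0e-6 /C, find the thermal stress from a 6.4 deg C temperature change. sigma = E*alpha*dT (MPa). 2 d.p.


sigma = E * alpha * dT
sigma = 207000 * 12.0e-6 * 6.4
sigma = 2.484 * 6.4
sigma = 15.90 MPa

15.90


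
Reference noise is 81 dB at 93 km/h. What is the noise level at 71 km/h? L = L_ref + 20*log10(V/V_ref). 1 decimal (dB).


V/V_ref = 71 / 93 = 0.763441
log10(0.763441) = -0.117225
20 * -0.117225 = -2.3445
L = 81 + -2.3445 = 78.7 dB

78.7


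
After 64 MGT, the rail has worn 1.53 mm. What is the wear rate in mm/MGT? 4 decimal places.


Wear rate = total wear / cumulative tonnage
Rate = 1.53 / 64
Rate = 0.0239 mm/MGT

0.0239


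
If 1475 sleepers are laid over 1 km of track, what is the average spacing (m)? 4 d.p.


Spacing = 1000 m / number of sleepers
Spacing = 1000 / 1475
Spacing = 0.6780 m

0.6780


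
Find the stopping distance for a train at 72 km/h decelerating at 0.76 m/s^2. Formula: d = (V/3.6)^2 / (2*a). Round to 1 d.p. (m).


Convert speed: V = 72 / 3.6 = 20.0 m/s
V^2 = 400.0
d = 400.0 / (2 * 0.76)
d = 400.0 / 1.52
d = 263.2 m

263.2


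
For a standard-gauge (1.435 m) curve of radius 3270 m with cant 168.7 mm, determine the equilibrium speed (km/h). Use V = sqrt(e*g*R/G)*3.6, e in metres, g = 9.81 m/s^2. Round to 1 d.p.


Convert cant: e = 168.7 mm = 0.1687 m
V_ms = sqrt(0.1687 * 9.81 * 3270 / 1.435)
V_ms = sqrt(3771.203268) = 61.4101 m/s
V = 61.4101 * 3.6 = 221.1 km/h

221.1


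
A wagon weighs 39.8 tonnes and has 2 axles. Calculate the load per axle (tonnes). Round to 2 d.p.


Load per axle = total weight / number of axles
Load = 39.8 / 2
Load = 19.90 tonnes

19.90
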